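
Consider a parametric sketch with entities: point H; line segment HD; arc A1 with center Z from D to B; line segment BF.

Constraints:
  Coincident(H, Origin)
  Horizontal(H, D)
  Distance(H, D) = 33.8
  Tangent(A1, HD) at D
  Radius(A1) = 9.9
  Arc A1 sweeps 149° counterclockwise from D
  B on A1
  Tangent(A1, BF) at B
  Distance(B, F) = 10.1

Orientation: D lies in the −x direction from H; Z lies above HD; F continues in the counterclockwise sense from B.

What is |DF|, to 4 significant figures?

23.85

H is at the origin; HD is horizontal with |HD| = 33.8 and D on the −x side, so D = (-33.80, 0.000). A1 meets HD tangentially, so ZD is at right angles to HD, so Z = D + (0, 9.9) = (-33.80, 9.900). On A1, D sits at bearing -90° from Z; a 149° counterclockwise sweep puts B at bearing 59°, so B = Z + 9.9·(cos 59°, sin 59°) = (-28.70, 18.39). A1 meets BF tangentially, so ZB is at right angles to BF, so BF runs along (−sin 59°, cos 59°); with |BF| = 10.1, F = (-37.36, 23.59). Then |DF| = |F − D| = 23.85.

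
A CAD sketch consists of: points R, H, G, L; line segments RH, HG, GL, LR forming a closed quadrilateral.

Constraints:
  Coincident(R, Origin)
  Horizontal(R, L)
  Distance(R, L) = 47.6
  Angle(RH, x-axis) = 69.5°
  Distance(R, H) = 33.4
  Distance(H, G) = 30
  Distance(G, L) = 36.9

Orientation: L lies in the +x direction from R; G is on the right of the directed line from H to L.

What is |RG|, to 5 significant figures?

10.802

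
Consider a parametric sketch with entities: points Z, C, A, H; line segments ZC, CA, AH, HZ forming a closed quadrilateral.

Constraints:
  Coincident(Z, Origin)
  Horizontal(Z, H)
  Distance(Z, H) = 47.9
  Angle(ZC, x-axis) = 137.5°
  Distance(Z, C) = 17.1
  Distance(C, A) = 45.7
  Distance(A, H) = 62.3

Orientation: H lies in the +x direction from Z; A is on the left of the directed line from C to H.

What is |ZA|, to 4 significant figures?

51.73

Checks: ZC at 137.5° ✓; |CA| = 45.70 ✓; |AH| = 62.30 ✓.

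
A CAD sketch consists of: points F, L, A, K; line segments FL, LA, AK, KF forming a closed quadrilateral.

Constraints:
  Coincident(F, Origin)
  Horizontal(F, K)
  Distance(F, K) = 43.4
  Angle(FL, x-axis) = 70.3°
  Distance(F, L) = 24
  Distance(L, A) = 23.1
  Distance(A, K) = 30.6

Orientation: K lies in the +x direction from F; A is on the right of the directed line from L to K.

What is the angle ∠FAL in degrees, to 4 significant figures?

78.15°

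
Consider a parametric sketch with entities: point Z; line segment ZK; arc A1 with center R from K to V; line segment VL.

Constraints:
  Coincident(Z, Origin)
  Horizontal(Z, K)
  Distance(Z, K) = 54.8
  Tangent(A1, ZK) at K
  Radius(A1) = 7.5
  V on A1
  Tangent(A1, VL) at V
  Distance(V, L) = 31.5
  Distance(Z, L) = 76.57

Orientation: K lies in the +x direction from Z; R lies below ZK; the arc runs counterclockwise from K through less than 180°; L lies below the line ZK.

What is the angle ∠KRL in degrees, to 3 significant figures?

158°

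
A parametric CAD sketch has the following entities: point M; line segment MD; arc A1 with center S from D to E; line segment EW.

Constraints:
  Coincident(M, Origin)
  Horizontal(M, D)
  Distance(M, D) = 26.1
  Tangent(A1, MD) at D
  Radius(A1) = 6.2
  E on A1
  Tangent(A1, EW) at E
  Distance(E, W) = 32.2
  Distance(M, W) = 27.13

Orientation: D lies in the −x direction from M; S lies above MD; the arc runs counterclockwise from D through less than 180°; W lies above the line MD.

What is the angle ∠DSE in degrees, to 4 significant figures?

50.53°

Checks: |SE| = 6.200 ✓; ∠(SE, EW) = 90.00° ✓; |EW| = 32.20 ✓; |MW| = 27.13 ✓.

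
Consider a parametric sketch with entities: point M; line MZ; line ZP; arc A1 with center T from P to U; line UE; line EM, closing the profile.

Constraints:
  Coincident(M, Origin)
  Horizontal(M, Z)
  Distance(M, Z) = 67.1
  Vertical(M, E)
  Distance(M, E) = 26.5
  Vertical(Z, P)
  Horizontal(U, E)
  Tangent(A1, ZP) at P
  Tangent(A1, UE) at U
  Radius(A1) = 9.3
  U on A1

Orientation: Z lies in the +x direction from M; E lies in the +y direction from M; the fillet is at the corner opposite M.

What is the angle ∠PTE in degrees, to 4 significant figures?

170.9°

M is at the origin; MZ is horizontal with |MZ| = 67.1 and Z on the +x side, so Z = (67.10, 0.000). M and E share the same x with |ME| = 26.5 and E on the +y side, so E = (0.000, 26.50). The virtual corner opposite M is at (67.10, 26.50). The tangent condition forces TP to be normal to ZP and tangency of A1 to UE means the radius TU is perpendicular to UE, with radius 9.3, so the center T sits 9.3 in from both sides at T = (57.80, 17.20). That places the tangent points at P = (67.10, 17.20) on ZP and U = (57.80, 26.50) on UE. Then cos ∠PTE = TP·TE / (|TP||TE|), giving 170.9°.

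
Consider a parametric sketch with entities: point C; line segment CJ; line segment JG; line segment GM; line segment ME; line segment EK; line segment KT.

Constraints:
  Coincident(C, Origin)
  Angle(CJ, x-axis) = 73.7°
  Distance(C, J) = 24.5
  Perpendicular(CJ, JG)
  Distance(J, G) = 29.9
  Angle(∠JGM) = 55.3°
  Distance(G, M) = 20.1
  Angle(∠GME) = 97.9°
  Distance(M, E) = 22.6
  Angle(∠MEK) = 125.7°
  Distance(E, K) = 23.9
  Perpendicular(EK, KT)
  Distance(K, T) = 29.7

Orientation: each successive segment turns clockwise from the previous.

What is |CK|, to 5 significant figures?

42.126

C is at the origin; CJ runs at 73.7° with length 24.5, so J = (6.8763, 23.515). CJ ⟂ JG, so JG runs at -16.300°; with |JG| = 29.9, G = (35.575, 15.123). ∠JGM = 55.3° gives GM at -141.00° from the x-axis; with |GM| = 20.1, M = (19.954, 2.4740). ∠GME = 97.9° gives ME at 136.90° from the x-axis; with |ME| = 22.6, E = (3.4522, 17.916). ∠MEK = 125.7° gives EK at 82.600° from the x-axis; with |EK| = 23.9, K = (6.5304, 41.617). Then |CK| = |K − C| = 42.126.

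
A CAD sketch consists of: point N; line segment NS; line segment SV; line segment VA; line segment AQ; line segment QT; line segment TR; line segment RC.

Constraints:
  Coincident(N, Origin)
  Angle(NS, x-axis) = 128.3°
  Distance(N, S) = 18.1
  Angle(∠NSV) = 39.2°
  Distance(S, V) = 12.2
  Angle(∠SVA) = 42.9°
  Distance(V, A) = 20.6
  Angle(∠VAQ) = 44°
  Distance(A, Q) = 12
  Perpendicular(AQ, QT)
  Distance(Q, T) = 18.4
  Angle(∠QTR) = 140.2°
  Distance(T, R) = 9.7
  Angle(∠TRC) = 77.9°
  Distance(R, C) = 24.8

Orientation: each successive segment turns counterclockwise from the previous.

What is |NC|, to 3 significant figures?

16.7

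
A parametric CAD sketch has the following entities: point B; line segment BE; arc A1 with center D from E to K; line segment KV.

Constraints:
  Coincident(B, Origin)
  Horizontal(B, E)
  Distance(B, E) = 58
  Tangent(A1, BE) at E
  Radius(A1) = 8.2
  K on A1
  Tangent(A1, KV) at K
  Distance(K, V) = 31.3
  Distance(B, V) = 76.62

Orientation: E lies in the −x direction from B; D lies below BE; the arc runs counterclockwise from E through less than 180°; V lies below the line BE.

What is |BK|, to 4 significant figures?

66.73

B is at the origin; B and E share the same y with |BE| = 58.0 and E on the −x side, so E = (-58.00, 0.000). The tangent condition forces DE to be normal to BE, so D = E + (0, -8.2) = (-58.00, -8.200). Since DK ⟂ KV (tangency), |DV| = √(8.2² + 31.3²) = 32.36 regardless of where K sits on A1. So V lies on both circle(B, 76.62) and circle(D, 32.36); the below-BE intersection is V = (-65.56, -39.66). K is the foot of the tangent from V: K = (-66.20, -8.368).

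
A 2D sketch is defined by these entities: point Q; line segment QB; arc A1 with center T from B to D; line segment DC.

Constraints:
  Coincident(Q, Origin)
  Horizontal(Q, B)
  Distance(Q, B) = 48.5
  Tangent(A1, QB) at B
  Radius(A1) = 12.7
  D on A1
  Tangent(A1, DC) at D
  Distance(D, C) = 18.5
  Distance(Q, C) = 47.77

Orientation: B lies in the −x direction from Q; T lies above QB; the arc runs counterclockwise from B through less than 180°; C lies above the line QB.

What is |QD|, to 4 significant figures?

38.04

Q is at the origin; Q and B share the same y with |QB| = 48.5 and B on the −x side, so B = (-48.50, 0.000). Since A1 is tangent to QB there, TB ⟂ QB, so T = B + (0, 12.7) = (-48.50, 12.70). Since TD ⟂ DC (tangency), |TC| = √(12.7² + 18.5²) = 22.44 regardless of where D sits on A1. So C lies on both circle(Q, 47.77) and circle(T, 22.44); the above-QB intersection is C = (-36.04, 31.36). D is the foot of the tangent from C: D = (-35.80, 12.86).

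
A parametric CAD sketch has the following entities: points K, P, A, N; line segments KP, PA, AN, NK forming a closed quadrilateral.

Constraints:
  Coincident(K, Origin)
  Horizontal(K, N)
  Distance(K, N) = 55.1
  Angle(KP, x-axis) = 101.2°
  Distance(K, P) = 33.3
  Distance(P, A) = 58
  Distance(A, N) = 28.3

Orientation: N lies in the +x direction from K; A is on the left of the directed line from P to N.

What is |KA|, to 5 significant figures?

58.510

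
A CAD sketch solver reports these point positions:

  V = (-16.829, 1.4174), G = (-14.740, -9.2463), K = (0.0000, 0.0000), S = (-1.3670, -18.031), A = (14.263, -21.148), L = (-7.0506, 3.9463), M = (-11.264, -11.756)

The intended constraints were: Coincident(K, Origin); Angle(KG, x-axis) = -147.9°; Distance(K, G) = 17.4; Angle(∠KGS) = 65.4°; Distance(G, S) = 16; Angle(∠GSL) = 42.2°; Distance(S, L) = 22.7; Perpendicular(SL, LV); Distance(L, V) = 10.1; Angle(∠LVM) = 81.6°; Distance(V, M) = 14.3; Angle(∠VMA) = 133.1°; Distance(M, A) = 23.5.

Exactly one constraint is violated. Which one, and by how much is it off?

Distance(M, A) = 23.5 — off by 3.70.

K = (0.00, 0.00) ✓; KG at -147.9° ✓; |KG| = 17.40 ✓; ∠KGS = 65.40° ✓; |GS| = 16.00 ✓; ∠GSL = 42.20° ✓; |SL| = 22.70 ✓; ∠(SL, LV) = 90.00° ✓; |LV| = 10.10 ✓; ∠LVM = 81.60° ✓; |VM| = 14.30 ✓; ∠VMA = 133.1° ✓; |MA| = 27.20 ✗.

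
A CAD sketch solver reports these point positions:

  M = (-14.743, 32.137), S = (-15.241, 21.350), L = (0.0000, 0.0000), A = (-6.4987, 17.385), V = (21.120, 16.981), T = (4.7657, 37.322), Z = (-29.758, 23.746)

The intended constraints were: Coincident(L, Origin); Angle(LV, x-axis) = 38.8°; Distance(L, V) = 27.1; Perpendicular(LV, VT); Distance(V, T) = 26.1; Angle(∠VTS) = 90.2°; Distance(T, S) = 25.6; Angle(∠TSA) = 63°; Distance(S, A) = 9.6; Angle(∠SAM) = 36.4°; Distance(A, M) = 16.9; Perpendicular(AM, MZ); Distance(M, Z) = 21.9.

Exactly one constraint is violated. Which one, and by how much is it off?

Distance(M, Z) = 21.9 — off by 4.70.

L = (0.00, 0.00) ✓; LV at 38.80° ✓; |LV| = 27.10 ✓; ∠(LV, VT) = 90.00° ✓; |VT| = 26.10 ✓; ∠VTS = 90.20° ✓; |TS| = 25.60 ✓; ∠TSA = 63.00° ✓; |SA| = 9.599 ✓; ∠SAM = 36.40° ✓; |AM| = 16.90 ✓; ∠(AM, MZ) = 90.00° ✓; |MZ| = 17.20 ✗.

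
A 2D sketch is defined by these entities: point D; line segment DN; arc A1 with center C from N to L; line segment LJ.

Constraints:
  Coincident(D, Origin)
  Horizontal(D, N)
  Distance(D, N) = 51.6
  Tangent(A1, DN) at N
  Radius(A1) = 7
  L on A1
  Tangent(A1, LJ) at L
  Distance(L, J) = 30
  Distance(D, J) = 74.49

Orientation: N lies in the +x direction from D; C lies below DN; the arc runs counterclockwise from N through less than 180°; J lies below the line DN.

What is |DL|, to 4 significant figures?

47.79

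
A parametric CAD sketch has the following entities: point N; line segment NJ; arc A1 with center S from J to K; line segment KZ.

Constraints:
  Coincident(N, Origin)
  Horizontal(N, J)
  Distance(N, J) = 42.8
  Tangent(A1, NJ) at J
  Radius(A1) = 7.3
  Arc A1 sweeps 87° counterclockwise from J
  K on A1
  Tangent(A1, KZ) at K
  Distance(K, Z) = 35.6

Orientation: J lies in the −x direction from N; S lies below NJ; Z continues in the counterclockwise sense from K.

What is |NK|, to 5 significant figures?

50.565

N is at the origin; NJ is horizontal with |NJ| = 42.8 and J on the −x side, so J = (-42.800, 0.0000). The tangent condition forces SJ to be normal to NJ, so S = J + (0, -7.3) = (-42.800, -7.3000). On A1, J sits at bearing 90° from S; an 87° counterclockwise sweep puts K at bearing 177°, so K = S + 7.3·(cos 177°, sin 177°) = (-50.090, -6.9179). Then |NK| = |K − N| = 50.565.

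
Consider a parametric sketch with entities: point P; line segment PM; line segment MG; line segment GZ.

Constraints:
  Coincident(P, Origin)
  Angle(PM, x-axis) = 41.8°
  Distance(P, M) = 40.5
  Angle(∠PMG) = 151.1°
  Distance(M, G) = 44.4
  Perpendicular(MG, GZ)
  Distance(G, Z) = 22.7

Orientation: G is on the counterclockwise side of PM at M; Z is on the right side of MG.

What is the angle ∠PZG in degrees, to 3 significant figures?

62.1°

P is at the origin; PM runs at 41.8° with length 40.5, so M = 40.5·(cos 41.8°, sin 41.8°) = (30.2, 27.0). ∠PMG = 151.1°, so MG runs at 41.8° + (180° − 151.1°) = 70.7° from the x-axis; with |MG| = 44.4, G = M + 44.4·(cos 70.7°, sin 70.7°) = (44.9, 68.9). MG is perpendicular to GZ; with |GZ| = 22.7 on the right of MG, Z = G + 22.7·(0.944, -0.331) = (66.3, 61.4). Then cos ∠PZG = ZP·ZG / (|ZP||ZG|), giving 62.1°.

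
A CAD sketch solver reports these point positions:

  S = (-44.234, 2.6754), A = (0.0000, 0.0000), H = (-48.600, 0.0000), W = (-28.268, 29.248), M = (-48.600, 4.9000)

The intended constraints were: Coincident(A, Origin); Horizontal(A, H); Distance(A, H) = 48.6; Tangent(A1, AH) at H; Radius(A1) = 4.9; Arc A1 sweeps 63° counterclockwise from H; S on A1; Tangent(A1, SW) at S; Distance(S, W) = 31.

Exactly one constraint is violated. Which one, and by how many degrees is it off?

Tangent(A1, SW) at S — off by 4.00°.

A = (0.00, 0.00) ✓; A.y = 0.00, H.y = 0.00 ✓; |AH| = 48.60 ✓; ∠(MH, HA) = 90.00° ✓; |MH| = 4.900 ✓; bearing(M→S) − bearing(M→H) = 63.00° ✓; |MS| = 4.900 ✓; ∠(MS, SW) = 94.00° ✗; |SW| = 31.00 ✓.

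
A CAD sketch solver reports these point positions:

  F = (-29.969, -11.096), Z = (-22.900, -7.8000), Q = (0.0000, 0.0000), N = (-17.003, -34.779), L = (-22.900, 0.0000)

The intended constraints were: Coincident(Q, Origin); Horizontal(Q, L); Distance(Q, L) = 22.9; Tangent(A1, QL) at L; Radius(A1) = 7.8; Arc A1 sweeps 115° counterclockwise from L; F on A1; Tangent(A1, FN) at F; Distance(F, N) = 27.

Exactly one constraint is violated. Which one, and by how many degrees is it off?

Tangent(A1, FN) at F — off by 3.70°.

Q = (0.00, 0.00) ✓; Q.y = 0.00, L.y = 0.00 ✓; |QL| = 22.90 ✓; ∠(ZL, LQ) = 90.00° ✓; |ZL| = 7.800 ✓; bearing(Z→F) − bearing(Z→L) = 115.0° ✓; |ZF| = 7.800 ✓; ∠(ZF, FN) = 86.30° ✗; |FN| = 27.00 ✓.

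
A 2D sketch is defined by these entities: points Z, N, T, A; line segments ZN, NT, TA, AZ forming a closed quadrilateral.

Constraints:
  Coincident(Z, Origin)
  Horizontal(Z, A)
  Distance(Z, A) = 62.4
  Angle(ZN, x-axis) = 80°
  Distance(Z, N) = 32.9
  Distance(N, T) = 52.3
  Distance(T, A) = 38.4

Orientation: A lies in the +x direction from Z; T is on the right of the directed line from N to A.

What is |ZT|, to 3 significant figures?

31.2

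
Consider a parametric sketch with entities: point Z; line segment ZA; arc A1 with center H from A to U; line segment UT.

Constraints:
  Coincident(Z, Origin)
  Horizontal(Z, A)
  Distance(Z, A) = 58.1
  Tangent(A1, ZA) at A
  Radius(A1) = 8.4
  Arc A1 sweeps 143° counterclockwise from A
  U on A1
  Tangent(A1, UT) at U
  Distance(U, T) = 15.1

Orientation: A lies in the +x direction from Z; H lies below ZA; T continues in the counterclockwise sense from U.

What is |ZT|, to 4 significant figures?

69.45

Z is at the origin; Z and A share the same y with |ZA| = 58.1 and A on the +x side, so A = (58.10, 0.000). The tangent condition forces HA to be normal to ZA, so H = A + (0, -8.4) = (58.10, -8.400). On A1, A sits at bearing 90° from H; a 143° counterclockwise sweep puts U at bearing 233°, so U = H + 8.4·(cos 233°, sin 233°) = (53.04, -15.11). Since A1 is tangent to UT there, HU ⟂ UT, so UT runs along (−sin 233°, cos 233°); with |UT| = 15.1, T = (65.10, -24.20). Then |ZT| = |T − Z| = 69.45.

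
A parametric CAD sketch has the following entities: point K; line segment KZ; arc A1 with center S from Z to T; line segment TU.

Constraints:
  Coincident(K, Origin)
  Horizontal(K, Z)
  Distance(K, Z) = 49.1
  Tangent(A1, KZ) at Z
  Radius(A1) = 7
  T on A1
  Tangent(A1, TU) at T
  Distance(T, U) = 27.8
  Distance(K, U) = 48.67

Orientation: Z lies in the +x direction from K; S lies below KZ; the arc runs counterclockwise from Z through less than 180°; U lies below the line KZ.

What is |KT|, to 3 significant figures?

42.6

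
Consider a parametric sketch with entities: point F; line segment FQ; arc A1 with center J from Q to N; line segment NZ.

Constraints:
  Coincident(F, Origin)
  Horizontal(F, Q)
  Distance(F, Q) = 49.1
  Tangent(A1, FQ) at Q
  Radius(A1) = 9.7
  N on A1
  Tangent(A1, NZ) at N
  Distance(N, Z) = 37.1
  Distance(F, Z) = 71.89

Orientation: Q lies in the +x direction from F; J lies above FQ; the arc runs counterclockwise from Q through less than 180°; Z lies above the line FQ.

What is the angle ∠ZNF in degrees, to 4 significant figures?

92.89°

Checks: |JN| = 9.700 ✓; ∠(JN, NZ) = 90.00° ✓; |NZ| = 37.10 ✓; |FZ| = 71.89 ✓.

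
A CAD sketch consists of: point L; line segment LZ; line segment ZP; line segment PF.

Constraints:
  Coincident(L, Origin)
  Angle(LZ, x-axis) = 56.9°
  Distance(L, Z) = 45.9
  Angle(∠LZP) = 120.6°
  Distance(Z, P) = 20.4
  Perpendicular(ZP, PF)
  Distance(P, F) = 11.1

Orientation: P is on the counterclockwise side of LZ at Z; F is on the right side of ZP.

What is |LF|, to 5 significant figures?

66.907

L is at the origin; LZ runs at 56.9° with length 45.9, so Z = 45.9·(cos 56.9°, sin 56.9°) = (25.066, 38.451). ∠LZP = 120.6°, so ZP runs at 56.9° + (180° − 120.6°) = 116.30° from the x-axis; with |ZP| = 20.4, P = Z + 20.4·(cos 116.30°, sin 116.30°) = (16.027, 56.740). ZP is perpendicular to PF; with |PF| = 11.1 on the right of ZP, F = P + 11.1·(0.89649, 0.44307) = (25.978, 61.658). Then |LF| = |F − L| = 66.907.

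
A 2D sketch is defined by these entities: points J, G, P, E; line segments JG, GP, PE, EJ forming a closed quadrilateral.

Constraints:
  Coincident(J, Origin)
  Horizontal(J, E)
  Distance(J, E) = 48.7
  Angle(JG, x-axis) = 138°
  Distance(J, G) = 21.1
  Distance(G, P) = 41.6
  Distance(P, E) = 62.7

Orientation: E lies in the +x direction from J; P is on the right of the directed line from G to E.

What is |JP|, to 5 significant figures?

27.936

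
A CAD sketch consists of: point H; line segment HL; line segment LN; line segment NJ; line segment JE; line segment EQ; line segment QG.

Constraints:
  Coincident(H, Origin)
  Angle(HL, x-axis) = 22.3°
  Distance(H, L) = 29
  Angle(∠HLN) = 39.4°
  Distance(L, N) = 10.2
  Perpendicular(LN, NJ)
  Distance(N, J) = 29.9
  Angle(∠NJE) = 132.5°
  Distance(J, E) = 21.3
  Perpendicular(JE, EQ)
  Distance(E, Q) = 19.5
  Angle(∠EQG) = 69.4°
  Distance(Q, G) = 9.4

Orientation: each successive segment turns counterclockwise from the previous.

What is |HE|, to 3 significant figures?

38.1

H is at the origin; HL runs at 22.3° with length 29.0, so L = (26.8, 11.0). ∠HLN = 39.4° gives LN at 163° from the x-axis; with |LN| = 10.2, N = (17.1, 14.0). The perpendicularity gives NJ at right angles to LN, so NJ runs at -107°; with |NJ| = 29.9, J = (8.29, -14.6). ∠NJE = 132.5° gives JE at -59.6° from the x-axis; with |JE| = 21.3, E = (19.1, -32.9). Then |HE| = |E − H| = 38.1.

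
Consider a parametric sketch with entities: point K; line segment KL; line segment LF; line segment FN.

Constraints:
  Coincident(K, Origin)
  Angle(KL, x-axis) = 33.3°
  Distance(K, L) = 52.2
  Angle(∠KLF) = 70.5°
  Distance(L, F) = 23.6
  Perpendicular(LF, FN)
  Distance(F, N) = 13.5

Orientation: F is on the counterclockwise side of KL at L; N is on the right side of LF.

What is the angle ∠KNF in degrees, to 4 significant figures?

5.624°

∠KLF = 70.5°, so LF runs at 33.3° + (180° − 70.5°) = 142.8° from the x-axis; with |LF| = 23.6, F = L + 23.6·(cos 142.8°, sin 142.8°) = (24.83, 42.93). LF ⟂ FN; with |FN| = 13.5 on the right of LF, N = F + 13.5·(0.6046, 0.7965) = (32.99, 53.68). Then cos ∠KNF = NK·NF / (|NK||NF|), giving 5.624°.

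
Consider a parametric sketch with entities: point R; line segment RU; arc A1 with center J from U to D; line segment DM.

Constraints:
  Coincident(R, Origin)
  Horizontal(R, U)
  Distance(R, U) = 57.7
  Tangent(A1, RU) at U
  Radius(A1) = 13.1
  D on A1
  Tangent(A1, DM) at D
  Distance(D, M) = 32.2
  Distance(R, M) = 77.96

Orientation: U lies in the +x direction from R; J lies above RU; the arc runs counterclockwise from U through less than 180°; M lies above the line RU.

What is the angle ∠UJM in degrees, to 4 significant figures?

173.4°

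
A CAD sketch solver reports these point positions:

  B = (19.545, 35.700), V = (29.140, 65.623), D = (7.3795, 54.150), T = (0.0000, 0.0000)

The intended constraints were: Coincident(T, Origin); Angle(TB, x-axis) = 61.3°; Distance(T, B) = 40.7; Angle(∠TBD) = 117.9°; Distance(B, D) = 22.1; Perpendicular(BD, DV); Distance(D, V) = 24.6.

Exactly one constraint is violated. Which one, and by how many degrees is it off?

Perpendicular(BD, DV) — off by 5.60°.

T = (0.00, 0.00) ✓; TB at 61.30° ✓; |TB| = 40.70 ✓; ∠TBD = 117.9° ✓; |BD| = 22.10 ✓; ∠(BD, DV) = 95.60° ✗; |DV| = 24.60 ✓.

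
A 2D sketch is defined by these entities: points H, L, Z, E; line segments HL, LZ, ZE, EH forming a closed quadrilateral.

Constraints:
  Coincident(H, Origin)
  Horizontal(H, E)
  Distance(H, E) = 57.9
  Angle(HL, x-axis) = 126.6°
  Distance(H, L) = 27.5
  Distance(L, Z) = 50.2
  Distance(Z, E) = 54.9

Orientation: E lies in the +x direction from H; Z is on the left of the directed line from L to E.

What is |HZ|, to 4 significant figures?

53.66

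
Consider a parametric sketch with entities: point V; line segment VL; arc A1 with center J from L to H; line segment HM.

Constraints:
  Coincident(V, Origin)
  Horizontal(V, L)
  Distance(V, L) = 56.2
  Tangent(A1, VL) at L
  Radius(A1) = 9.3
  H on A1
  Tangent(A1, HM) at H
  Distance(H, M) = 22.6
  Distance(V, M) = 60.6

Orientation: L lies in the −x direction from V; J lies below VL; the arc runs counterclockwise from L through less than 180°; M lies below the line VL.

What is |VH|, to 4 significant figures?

65.46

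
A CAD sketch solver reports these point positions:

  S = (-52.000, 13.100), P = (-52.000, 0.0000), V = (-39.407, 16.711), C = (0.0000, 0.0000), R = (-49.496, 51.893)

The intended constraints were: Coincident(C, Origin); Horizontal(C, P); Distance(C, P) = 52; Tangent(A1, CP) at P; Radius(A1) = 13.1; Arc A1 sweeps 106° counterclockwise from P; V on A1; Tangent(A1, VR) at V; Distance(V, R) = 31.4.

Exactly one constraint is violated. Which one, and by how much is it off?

Distance(V, R) = 31.4 — off by 5.20.

C = (0.00, 0.00) ✓; C.y = 0.00, P.y = 0.00 ✓; |CP| = 52.00 ✓; ∠(SP, PC) = 90.00° ✓; |SP| = 13.10 ✓; bearing(S→V) − bearing(S→P) = 106.0° ✓; |SV| = 13.10 ✓; ∠(SV, VR) = 90.00° ✓; |VR| = 36.60 ✗.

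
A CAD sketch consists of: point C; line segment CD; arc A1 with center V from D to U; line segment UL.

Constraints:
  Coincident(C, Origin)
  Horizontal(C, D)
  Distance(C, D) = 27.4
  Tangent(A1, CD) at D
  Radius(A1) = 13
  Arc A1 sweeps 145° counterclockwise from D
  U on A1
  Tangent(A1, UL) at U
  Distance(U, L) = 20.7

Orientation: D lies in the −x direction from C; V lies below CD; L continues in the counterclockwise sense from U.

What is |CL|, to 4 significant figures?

39.78

C is at the origin; CD is horizontal with |CD| = 27.4 and D on the −x side, so D = (-27.40, 0.000). A1 meets CD tangentially, so VD is at right angles to CD, so V = D + (0, -13) = (-27.40, -13.00). On A1, D sits at bearing 90° from V; a 145° counterclockwise sweep puts U at bearing 235°, so U = V + 13.0·(cos 235°, sin 235°) = (-34.86, -23.65). A1 meets UL tangentially, so VU is at right angles to UL, so UL runs along (−sin 235°, cos 235°); with |UL| = 20.7, L = (-17.90, -35.52). Then |CL| = |L − C| = 39.78.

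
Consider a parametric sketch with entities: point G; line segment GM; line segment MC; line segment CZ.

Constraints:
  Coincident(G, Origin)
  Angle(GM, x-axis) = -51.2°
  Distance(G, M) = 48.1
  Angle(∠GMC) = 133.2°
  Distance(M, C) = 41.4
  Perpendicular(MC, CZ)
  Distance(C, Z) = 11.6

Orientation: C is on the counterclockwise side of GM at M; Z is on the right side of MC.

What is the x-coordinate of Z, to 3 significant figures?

70.5

∠GMC = 133.2°, so MC runs at -51.2° + (180° − 133.2°) = -4.40° from the x-axis; with |MC| = 41.4, C = M + 41.4·(cos -4.40°, sin -4.40°) = (71.4, -40.7). MC ⟂ CZ; with |CZ| = 11.6 on the right of MC, Z = C + 11.6·(-0.0767, -0.997) = (70.5, -52.2). So Z.x = 70.5.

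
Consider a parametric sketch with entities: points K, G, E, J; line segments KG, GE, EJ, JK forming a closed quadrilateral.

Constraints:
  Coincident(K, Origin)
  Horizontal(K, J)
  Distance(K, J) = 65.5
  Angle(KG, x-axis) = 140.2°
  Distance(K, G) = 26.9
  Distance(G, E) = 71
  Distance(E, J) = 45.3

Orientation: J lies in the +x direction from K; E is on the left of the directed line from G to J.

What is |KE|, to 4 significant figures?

61.79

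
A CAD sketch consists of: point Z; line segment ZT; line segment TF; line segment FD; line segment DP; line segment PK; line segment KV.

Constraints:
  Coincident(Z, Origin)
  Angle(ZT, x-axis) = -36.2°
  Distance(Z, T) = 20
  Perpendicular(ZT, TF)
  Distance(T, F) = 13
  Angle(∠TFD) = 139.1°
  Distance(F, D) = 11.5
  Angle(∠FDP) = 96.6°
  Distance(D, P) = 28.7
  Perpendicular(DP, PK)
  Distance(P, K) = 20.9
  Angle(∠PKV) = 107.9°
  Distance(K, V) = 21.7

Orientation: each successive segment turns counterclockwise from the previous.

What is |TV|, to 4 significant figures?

5.781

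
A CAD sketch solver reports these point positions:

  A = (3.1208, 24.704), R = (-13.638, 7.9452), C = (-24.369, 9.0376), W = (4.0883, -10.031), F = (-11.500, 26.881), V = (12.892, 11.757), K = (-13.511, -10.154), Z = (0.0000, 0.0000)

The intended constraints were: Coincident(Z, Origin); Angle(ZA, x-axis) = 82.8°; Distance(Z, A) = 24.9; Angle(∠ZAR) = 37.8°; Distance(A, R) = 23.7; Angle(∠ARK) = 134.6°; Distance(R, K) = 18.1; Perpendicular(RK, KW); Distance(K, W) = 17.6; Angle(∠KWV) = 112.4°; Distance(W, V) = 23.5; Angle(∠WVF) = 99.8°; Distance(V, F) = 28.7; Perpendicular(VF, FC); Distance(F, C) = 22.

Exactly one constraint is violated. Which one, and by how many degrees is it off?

Perpendicular(VF, FC) — off by 4.00°.

Z = (0.00, 0.00) ✓; ZA at 82.80° ✓; |ZA| = 24.90 ✓; ∠ZAR = 37.80° ✓; |AR| = 23.70 ✓; ∠ARK = 134.6° ✓; |RK| = 18.10 ✓; ∠(RK, KW) = 90.00° ✓; |KW| = 17.60 ✓; ∠KWV = 112.4° ✓; |WV| = 23.50 ✓; ∠WVF = 99.80° ✓; |VF| = 28.70 ✓; ∠(VF, FC) = 86.00° ✗; |FC| = 22.00 ✓.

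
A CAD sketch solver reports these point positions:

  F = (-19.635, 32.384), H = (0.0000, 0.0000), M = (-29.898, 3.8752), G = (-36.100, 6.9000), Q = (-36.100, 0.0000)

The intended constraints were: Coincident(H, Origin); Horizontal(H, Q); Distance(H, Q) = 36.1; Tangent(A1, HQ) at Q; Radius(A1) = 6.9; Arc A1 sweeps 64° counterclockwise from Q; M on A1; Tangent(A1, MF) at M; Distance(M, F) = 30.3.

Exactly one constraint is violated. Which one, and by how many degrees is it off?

Tangent(A1, MF) at M — off by 6.20°.

H = (0.00, 0.00) ✓; H.y = 0.00, Q.y = 0.00 ✓; |HQ| = 36.10 ✓; ∠(GQ, QH) = 90.00° ✓; |GQ| = 6.900 ✓; bearing(G→M) − bearing(G→Q) = 64.00° ✓; |GM| = 6.900 ✓; ∠(GM, MF) = 83.80° ✗; |MF| = 30.30 ✓.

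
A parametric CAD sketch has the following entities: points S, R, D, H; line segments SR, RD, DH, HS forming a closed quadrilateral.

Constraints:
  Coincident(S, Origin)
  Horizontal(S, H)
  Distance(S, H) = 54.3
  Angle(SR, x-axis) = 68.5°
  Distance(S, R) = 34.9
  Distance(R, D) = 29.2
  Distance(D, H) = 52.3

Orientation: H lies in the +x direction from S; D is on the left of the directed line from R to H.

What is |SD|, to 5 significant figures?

61.412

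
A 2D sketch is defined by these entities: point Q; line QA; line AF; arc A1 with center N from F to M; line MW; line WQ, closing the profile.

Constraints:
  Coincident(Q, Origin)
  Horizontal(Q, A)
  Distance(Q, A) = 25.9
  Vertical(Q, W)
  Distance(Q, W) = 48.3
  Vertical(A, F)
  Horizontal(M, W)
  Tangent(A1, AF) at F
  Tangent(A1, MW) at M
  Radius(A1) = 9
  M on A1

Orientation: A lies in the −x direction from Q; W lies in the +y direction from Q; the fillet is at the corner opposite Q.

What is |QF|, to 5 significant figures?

47.067

The virtual corner opposite Q is at (-25.900, 48.300). Since A1 is tangent to AF there, NF ⟂ AF and the tangent condition forces NM to be normal to MW, with radius 9.0, so the center N sits 9.0 in from both sides at N = (-16.900, 39.300). That places the tangent points at F = (-25.900, 39.300) on AF and M = (-16.900, 48.300) on MW. Then |QF| = |F − Q| = 47.067.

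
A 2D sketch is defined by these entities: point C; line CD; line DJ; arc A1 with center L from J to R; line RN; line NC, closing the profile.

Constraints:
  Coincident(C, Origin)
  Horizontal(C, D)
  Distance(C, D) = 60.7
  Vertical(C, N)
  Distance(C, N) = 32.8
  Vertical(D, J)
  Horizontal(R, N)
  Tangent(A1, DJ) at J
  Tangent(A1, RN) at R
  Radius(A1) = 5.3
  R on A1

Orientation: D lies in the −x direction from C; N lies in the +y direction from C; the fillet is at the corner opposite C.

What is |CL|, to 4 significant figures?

61.85

C is at the origin; C and D share the same y with |CD| = 60.7 and D on the −x side, so D = (-60.70, 0.000). CN is vertical with |CN| = 32.8 and N on the +y side, so N = (0.000, 32.80). The virtual corner opposite C is at (-60.70, 32.80). The tangent condition forces LJ to be normal to DJ and the tangent condition forces LR to be normal to RN, with radius 5.3, so the center L sits 5.3 in from both sides at L = (-55.40, 27.50). Then |CL| = |L − C| = 61.85.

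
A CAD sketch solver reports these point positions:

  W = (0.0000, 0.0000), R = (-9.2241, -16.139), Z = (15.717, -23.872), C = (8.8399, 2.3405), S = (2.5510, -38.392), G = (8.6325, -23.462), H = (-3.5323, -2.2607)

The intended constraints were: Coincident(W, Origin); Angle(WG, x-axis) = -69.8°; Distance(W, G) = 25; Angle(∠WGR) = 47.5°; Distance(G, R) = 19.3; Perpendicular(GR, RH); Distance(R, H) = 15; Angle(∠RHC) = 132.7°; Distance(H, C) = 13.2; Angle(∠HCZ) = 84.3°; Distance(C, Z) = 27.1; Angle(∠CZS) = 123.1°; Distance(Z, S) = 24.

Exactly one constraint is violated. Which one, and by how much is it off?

Distance(Z, S) = 24 — off by 4.40.

W = (0.00, 0.00) ✓; WG at -69.80° ✓; |WG| = 25.00 ✓; ∠WGR = 47.50° ✓; |GR| = 19.30 ✓; ∠(GR, RH) = 90.00° ✓; |RH| = 15.00 ✓; ∠RHC = 132.7° ✓; |HC| = 13.20 ✓; ∠HCZ = 84.30° ✓; |CZ| = 27.10 ✓; ∠CZS = 123.1° ✓; |ZS| = 19.60 ✗.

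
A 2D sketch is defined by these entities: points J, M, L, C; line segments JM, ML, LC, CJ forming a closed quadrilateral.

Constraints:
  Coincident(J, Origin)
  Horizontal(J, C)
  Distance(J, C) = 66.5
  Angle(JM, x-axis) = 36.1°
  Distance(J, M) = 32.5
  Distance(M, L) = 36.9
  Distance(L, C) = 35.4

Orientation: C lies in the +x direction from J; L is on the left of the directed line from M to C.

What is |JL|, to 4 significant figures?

69.08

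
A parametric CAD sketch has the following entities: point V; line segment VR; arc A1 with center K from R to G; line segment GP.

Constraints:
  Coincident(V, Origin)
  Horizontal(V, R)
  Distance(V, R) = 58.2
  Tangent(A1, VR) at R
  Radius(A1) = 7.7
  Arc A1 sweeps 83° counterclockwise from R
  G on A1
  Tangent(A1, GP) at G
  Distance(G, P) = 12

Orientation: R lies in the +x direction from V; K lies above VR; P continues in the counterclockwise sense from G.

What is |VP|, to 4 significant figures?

69.85

On A1, R sits at bearing -90° from K; an 83° counterclockwise sweep puts G at bearing -7°, so G = K + 7.7·(cos -7°, sin -7°) = (65.84, 6.762). The tangent condition forces KG to be normal to GP, so GP runs along (−sin -7°, cos -7°); with |GP| = 12.0, P = (67.31, 18.67). Then |VP| = |P − V| = 69.85.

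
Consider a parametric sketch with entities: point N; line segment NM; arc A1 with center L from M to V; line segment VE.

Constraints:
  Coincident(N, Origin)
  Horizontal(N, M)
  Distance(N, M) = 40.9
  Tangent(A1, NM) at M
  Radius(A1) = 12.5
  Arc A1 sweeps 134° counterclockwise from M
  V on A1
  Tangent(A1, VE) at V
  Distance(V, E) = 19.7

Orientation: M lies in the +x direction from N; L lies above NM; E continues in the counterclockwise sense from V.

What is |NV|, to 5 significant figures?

54.203

A1 meets NM tangentially, so LM is at right angles to NM, so L = M + (0, 12.5) = (40.900, 12.500). On A1, M sits at bearing -90° from L; a 134° counterclockwise sweep puts V at bearing 44°, so V = L + 12.5·(cos 44°, sin 44°) = (49.892, 21.183). Then |NV| = |V − N| = 54.203.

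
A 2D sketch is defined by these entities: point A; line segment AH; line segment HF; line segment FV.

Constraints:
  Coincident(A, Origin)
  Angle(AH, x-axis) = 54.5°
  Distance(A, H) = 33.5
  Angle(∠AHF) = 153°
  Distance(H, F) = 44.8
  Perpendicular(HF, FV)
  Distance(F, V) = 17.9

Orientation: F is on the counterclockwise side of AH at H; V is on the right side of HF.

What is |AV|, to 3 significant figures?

81.7

A is at the origin; AH runs at 54.5° with length 33.5, so H = 33.5·(cos 54.5°, sin 54.5°) = (19.5, 27.3). ∠AHF = 153.0°, so HF runs at 54.5° + (180° − 153.0°) = 81.5° from the x-axis; with |HF| = 44.8, F = H + 44.8·(cos 81.5°, sin 81.5°) = (26.1, 71.6). HF ⟂ FV; with |FV| = 17.9 on the right of HF, V = F + 17.9·(0.989, -0.148) = (43.8, 68.9). Then |AV| = |V − A| = 81.7.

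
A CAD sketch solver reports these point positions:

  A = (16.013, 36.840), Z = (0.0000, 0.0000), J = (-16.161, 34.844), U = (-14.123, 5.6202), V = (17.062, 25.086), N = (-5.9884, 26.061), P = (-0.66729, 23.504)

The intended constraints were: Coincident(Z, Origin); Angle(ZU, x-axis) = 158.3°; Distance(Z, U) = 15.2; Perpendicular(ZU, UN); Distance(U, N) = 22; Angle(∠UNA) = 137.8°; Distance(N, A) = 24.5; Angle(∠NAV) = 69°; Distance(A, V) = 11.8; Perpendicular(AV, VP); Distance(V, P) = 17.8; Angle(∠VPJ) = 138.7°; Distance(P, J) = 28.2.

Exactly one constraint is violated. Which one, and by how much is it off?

Distance(P, J) = 28.2 — off by 9.00.

Z = (0.00, 0.00) ✓; ZU at 158.3° ✓; |ZU| = 15.20 ✓; ∠(ZU, UN) = 90.00° ✓; |UN| = 22.00 ✓; ∠UNA = 137.8° ✓; |NA| = 24.50 ✓; ∠NAV = 69.00° ✓; |AV| = 11.80 ✓; ∠(AV, VP) = 90.00° ✓; |VP| = 17.80 ✓; ∠VPJ = 138.7° ✓; |PJ| = 19.20 ✗.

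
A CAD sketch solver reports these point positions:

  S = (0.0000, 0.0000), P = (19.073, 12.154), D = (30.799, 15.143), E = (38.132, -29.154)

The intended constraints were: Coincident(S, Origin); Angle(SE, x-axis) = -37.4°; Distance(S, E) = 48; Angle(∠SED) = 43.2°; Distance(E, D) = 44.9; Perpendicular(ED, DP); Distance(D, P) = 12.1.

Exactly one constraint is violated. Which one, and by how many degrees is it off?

Perpendicular(ED, DP) — off by 4.90°.

S = (0.00, 0.00) ✓; SE at -37.40° ✓; |SE| = 48.00 ✓; ∠SED = 43.20° ✓; |ED| = 44.90 ✓; ∠(ED, DP) = 94.90° ✗; |DP| = 12.10 ✓.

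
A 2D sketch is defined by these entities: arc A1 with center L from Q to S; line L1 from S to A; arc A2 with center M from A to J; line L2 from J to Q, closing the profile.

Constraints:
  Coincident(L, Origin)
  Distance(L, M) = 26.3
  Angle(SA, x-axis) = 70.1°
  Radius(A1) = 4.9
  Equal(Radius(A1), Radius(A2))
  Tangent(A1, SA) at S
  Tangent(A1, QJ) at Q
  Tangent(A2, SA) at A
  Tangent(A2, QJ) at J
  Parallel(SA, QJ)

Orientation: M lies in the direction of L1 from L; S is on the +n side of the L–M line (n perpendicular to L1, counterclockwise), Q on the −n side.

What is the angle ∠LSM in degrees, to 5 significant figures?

79.446°

The slot axis is L1's direction at 70.1°, so u = (cos 70.1°, sin 70.1°) = (0.34038, 0.94029) and n = (−sin 70.1°, cos 70.1°) = (-0.94029, 0.34038). L is at the origin and M lies 26.3 along u from L, so M = 26.3·u = (8.9520, 24.730). Tangency of A1 to both parallel lines with radius 4.9 puts S and Q at L ± 4.9·n: S = (-4.6074, 1.6679), Q = (4.6074, -1.6679). Then cos ∠LSM = SL·SM / (|SL||SM|), giving 79.446°.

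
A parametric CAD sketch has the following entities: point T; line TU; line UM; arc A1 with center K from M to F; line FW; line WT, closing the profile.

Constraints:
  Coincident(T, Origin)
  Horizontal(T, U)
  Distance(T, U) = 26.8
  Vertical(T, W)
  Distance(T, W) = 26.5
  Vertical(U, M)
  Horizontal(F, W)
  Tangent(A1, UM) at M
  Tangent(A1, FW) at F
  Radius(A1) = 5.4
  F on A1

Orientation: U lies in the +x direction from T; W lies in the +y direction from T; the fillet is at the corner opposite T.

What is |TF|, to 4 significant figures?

34.06

T is at the origin; T and U share the same y with |TU| = 26.8 and U on the +x side, so U = (26.80, 0.000). T and W share the same x with |TW| = 26.5 and W on the +y side, so W = (0.000, 26.50). The virtual corner opposite T is at (26.80, 26.50). Tangency of A1 to UM means the radius KM is perpendicular to UM and A1 meets FW tangentially, so KF is at right angles to FW, with radius 5.4, so the center K sits 5.4 in from both sides at K = (21.40, 21.10). That places the tangent points at M = (26.80, 21.10) on UM and F = (21.40, 26.50) on FW. Then |TF| = |F − T| = 34.06.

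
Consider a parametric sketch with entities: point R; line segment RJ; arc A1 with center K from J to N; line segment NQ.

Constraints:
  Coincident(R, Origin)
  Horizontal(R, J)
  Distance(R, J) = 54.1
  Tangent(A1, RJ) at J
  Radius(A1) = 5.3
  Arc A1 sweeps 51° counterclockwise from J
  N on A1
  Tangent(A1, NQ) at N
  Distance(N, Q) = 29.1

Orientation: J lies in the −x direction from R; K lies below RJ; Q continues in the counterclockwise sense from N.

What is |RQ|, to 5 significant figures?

80.382

R is at the origin; RJ is horizontal with |RJ| = 54.1 and J on the −x side, so J = (-54.100, 0.0000). The tangent condition forces KJ to be normal to RJ, so K = J + (0, -5.3) = (-54.100, -5.3000). On A1, J sits at bearing 90° from K; a 51° counterclockwise sweep puts N at bearing 141°, so N = K + 5.3·(cos 141°, sin 141°) = (-58.219, -1.9646). A1 meets NQ tangentially, so KN is at right angles to NQ, so NQ runs along (−sin 141°, cos 141°); with |NQ| = 29.1, Q = (-76.532, -24.580). Then |RQ| = |Q − R| = 80.382.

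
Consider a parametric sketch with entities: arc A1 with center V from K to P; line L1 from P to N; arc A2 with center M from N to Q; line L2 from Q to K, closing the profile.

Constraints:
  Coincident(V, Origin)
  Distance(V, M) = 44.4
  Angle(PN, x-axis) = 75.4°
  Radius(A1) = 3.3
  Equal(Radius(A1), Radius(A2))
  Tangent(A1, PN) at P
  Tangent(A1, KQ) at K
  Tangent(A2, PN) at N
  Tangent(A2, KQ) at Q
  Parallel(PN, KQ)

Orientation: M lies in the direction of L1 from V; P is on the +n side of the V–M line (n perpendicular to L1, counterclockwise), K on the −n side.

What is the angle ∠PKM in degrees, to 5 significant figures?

85.749°

The slot axis is L1's direction at 75.4°, so u = (cos 75.4°, sin 75.4°) = (0.25207, 0.96771) and n = (−sin 75.4°, cos 75.4°) = (-0.96771, 0.25207). V is at the origin and M lies 44.4 along u from V, so M = 44.4·u = (11.192, 42.966). Tangency of A1 to both parallel lines with radius 3.3 puts P and K at V ± 3.3·n: P = (-3.1934, 0.83183), K = (3.1934, -0.83183). Then cos ∠PKM = KP·KM / (|KP||KM|), giving 85.749°.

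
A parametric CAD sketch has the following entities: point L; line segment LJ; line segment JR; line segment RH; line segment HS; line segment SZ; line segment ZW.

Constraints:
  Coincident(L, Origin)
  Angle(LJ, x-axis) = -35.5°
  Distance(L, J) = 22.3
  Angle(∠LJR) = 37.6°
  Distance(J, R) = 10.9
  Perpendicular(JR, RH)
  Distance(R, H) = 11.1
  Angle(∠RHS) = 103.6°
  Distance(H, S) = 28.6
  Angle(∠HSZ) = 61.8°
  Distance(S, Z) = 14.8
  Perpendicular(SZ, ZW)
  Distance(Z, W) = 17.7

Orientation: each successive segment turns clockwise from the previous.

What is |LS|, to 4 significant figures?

34.82

The perpendicularity gives RH at right angles to JR, so RH runs at 92.10°; with |RH| = 11.1, H = (6.855, -2.257). ∠RHS = 103.6° gives HS at 15.70° from the x-axis; with |HS| = 28.6, S = (34.39, 5.483). Then |LS| = |S − L| = 34.82.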